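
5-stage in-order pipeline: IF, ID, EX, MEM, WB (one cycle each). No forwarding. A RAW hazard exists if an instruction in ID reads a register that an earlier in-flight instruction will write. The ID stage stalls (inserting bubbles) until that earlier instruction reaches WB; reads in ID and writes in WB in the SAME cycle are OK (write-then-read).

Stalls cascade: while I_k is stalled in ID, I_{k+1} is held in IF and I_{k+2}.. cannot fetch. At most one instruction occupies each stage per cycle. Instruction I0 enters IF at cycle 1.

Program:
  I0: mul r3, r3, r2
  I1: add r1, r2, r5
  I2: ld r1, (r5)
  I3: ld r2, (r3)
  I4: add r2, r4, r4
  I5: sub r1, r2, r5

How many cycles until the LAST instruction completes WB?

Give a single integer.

I0 mul r3 <- r3,r2: IF@1 ID@2 stall=0 (-) EX@3 MEM@4 WB@5
I1 add r1 <- r2,r5: IF@2 ID@3 stall=0 (-) EX@4 MEM@5 WB@6
I2 ld r1 <- r5: IF@3 ID@4 stall=0 (-) EX@5 MEM@6 WB@7
I3 ld r2 <- r3: IF@4 ID@5 stall=0 (-) EX@6 MEM@7 WB@8
I4 add r2 <- r4,r4: IF@5 ID@6 stall=0 (-) EX@7 MEM@8 WB@9
I5 sub r1 <- r2,r5: IF@6 ID@7 stall=2 (RAW on I4.r2 (WB@9)) EX@10 MEM@11 WB@12

Answer: 12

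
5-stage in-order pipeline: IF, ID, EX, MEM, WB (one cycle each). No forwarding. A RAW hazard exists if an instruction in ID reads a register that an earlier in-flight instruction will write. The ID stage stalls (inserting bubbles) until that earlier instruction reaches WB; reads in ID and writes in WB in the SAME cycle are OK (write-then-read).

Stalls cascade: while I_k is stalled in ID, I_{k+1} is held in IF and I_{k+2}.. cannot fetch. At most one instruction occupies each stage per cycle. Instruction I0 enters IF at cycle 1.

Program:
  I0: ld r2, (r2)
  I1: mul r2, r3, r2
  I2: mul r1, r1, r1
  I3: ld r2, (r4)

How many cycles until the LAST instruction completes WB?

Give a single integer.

Answer: 10

Derivation:
I0 ld r2 <- r2: IF@1 ID@2 stall=0 (-) EX@3 MEM@4 WB@5
I1 mul r2 <- r3,r2: IF@2 ID@3 stall=2 (RAW on I0.r2 (WB@5)) EX@6 MEM@7 WB@8
I2 mul r1 <- r1,r1: IF@3 ID@6 stall=0 (-) EX@7 MEM@8 WB@9
I3 ld r2 <- r4: IF@6 ID@7 stall=0 (-) EX@8 MEM@9 WB@10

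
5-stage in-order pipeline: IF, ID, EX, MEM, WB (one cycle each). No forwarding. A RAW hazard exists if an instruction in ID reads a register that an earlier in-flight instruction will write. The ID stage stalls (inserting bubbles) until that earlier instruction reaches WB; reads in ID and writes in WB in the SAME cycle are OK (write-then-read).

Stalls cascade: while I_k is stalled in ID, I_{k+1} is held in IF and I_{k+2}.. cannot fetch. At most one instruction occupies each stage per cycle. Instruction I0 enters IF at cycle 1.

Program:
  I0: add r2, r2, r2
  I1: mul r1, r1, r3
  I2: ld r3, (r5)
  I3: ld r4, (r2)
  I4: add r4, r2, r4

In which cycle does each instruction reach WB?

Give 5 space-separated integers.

Answer: 5 6 7 8 11

Derivation:
I0 add r2 <- r2,r2: IF@1 ID@2 stall=0 (-) EX@3 MEM@4 WB@5
I1 mul r1 <- r1,r3: IF@2 ID@3 stall=0 (-) EX@4 MEM@5 WB@6
I2 ld r3 <- r5: IF@3 ID@4 stall=0 (-) EX@5 MEM@6 WB@7
I3 ld r4 <- r2: IF@4 ID@5 stall=0 (-) EX@6 MEM@7 WB@8
I4 add r4 <- r2,r4: IF@5 ID@6 stall=2 (RAW on I3.r4 (WB@8)) EX@9 MEM@10 WB@11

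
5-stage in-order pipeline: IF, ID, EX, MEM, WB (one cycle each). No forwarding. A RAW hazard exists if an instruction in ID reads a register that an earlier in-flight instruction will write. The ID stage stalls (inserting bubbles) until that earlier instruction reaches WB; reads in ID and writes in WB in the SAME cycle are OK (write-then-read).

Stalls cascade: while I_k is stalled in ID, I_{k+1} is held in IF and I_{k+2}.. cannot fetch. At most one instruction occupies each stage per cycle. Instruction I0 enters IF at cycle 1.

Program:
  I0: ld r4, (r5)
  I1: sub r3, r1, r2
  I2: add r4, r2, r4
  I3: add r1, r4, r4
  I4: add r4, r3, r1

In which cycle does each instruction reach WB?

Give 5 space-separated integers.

I0 ld r4 <- r5: IF@1 ID@2 stall=0 (-) EX@3 MEM@4 WB@5
I1 sub r3 <- r1,r2: IF@2 ID@3 stall=0 (-) EX@4 MEM@5 WB@6
I2 add r4 <- r2,r4: IF@3 ID@4 stall=1 (RAW on I0.r4 (WB@5)) EX@6 MEM@7 WB@8
I3 add r1 <- r4,r4: IF@4 ID@6 stall=2 (RAW on I2.r4 (WB@8)) EX@9 MEM@10 WB@11
I4 add r4 <- r3,r1: IF@6 ID@9 stall=2 (RAW on I3.r1 (WB@11)) EX@12 MEM@13 WB@14

Answer: 5 6 8 11 14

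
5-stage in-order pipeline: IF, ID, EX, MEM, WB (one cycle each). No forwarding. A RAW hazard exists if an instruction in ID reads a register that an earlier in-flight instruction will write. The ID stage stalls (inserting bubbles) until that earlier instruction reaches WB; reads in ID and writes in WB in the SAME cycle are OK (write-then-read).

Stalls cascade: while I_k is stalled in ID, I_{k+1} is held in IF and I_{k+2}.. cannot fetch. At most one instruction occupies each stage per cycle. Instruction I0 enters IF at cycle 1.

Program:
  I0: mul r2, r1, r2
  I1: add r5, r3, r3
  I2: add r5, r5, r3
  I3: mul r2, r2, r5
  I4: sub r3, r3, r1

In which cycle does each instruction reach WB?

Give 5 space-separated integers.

I0 mul r2 <- r1,r2: IF@1 ID@2 stall=0 (-) EX@3 MEM@4 WB@5
I1 add r5 <- r3,r3: IF@2 ID@3 stall=0 (-) EX@4 MEM@5 WB@6
I2 add r5 <- r5,r3: IF@3 ID@4 stall=2 (RAW on I1.r5 (WB@6)) EX@7 MEM@8 WB@9
I3 mul r2 <- r2,r5: IF@4 ID@7 stall=2 (RAW on I2.r5 (WB@9)) EX@10 MEM@11 WB@12
I4 sub r3 <- r3,r1: IF@7 ID@10 stall=0 (-) EX@11 MEM@12 WB@13

Answer: 5 6 9 12 13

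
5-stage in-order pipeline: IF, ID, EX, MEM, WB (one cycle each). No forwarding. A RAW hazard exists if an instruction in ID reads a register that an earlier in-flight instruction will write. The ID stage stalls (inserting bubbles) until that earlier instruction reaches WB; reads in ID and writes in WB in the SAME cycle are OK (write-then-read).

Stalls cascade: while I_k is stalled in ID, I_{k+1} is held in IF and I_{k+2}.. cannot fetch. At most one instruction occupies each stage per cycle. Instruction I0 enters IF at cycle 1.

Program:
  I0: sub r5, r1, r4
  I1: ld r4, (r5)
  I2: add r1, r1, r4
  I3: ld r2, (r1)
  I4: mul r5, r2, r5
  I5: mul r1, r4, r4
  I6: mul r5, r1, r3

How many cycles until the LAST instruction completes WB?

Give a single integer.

I0 sub r5 <- r1,r4: IF@1 ID@2 stall=0 (-) EX@3 MEM@4 WB@5
I1 ld r4 <- r5: IF@2 ID@3 stall=2 (RAW on I0.r5 (WB@5)) EX@6 MEM@7 WB@8
I2 add r1 <- r1,r4: IF@3 ID@6 stall=2 (RAW on I1.r4 (WB@8)) EX@9 MEM@10 WB@11
I3 ld r2 <- r1: IF@6 ID@9 stall=2 (RAW on I2.r1 (WB@11)) EX@12 MEM@13 WB@14
I4 mul r5 <- r2,r5: IF@9 ID@12 stall=2 (RAW on I3.r2 (WB@14)) EX@15 MEM@16 WB@17
I5 mul r1 <- r4,r4: IF@12 ID@15 stall=0 (-) EX@16 MEM@17 WB@18
I6 mul r5 <- r1,r3: IF@15 ID@16 stall=2 (RAW on I5.r1 (WB@18)) EX@19 MEM@20 WB@21

Answer: 21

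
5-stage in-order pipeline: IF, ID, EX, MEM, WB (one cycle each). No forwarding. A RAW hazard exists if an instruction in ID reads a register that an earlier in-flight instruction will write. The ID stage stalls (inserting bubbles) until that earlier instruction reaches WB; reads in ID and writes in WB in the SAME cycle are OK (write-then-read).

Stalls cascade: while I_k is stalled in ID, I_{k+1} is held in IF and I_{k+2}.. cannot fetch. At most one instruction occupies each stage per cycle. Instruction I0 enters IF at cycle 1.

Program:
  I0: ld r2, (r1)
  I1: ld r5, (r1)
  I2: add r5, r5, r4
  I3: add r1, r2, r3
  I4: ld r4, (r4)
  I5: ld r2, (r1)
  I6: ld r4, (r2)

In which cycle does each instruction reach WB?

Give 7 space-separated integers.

I0 ld r2 <- r1: IF@1 ID@2 stall=0 (-) EX@3 MEM@4 WB@5
I1 ld r5 <- r1: IF@2 ID@3 stall=0 (-) EX@4 MEM@5 WB@6
I2 add r5 <- r5,r4: IF@3 ID@4 stall=2 (RAW on I1.r5 (WB@6)) EX@7 MEM@8 WB@9
I3 add r1 <- r2,r3: IF@4 ID@7 stall=0 (-) EX@8 MEM@9 WB@10
I4 ld r4 <- r4: IF@7 ID@8 stall=0 (-) EX@9 MEM@10 WB@11
I5 ld r2 <- r1: IF@8 ID@9 stall=1 (RAW on I3.r1 (WB@10)) EX@11 MEM@12 WB@13
I6 ld r4 <- r2: IF@9 ID@11 stall=2 (RAW on I5.r2 (WB@13)) EX@14 MEM@15 WB@16

Answer: 5 6 9 10 11 13 16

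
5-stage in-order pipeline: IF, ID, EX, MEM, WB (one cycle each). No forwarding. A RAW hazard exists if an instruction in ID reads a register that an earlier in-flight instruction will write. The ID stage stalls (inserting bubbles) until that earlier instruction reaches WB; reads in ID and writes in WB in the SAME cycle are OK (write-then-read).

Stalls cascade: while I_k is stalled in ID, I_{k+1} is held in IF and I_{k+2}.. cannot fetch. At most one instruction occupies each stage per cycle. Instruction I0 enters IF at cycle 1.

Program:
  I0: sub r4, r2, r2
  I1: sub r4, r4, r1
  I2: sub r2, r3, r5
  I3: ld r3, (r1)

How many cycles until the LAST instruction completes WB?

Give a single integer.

Answer: 10

Derivation:
I0 sub r4 <- r2,r2: IF@1 ID@2 stall=0 (-) EX@3 MEM@4 WB@5
I1 sub r4 <- r4,r1: IF@2 ID@3 stall=2 (RAW on I0.r4 (WB@5)) EX@6 MEM@7 WB@8
I2 sub r2 <- r3,r5: IF@3 ID@6 stall=0 (-) EX@7 MEM@8 WB@9
I3 ld r3 <- r1: IF@6 ID@7 stall=0 (-) EX@8 MEM@9 WB@10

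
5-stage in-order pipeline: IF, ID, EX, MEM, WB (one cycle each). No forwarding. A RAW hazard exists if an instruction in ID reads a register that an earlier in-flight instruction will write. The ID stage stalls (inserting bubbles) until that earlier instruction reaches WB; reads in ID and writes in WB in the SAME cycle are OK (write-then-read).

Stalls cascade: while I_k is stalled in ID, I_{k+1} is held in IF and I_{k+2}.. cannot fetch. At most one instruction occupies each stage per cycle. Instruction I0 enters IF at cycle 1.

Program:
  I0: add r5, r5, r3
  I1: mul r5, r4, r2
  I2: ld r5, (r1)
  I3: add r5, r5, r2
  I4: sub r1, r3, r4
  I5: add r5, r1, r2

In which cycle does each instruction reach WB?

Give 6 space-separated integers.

I0 add r5 <- r5,r3: IF@1 ID@2 stall=0 (-) EX@3 MEM@4 WB@5
I1 mul r5 <- r4,r2: IF@2 ID@3 stall=0 (-) EX@4 MEM@5 WB@6
I2 ld r5 <- r1: IF@3 ID@4 stall=0 (-) EX@5 MEM@6 WB@7
I3 add r5 <- r5,r2: IF@4 ID@5 stall=2 (RAW on I2.r5 (WB@7)) EX@8 MEM@9 WB@10
I4 sub r1 <- r3,r4: IF@5 ID@8 stall=0 (-) EX@9 MEM@10 WB@11
I5 add r5 <- r1,r2: IF@8 ID@9 stall=2 (RAW on I4.r1 (WB@11)) EX@12 MEM@13 WB@14

Answer: 5 6 7 10 11 14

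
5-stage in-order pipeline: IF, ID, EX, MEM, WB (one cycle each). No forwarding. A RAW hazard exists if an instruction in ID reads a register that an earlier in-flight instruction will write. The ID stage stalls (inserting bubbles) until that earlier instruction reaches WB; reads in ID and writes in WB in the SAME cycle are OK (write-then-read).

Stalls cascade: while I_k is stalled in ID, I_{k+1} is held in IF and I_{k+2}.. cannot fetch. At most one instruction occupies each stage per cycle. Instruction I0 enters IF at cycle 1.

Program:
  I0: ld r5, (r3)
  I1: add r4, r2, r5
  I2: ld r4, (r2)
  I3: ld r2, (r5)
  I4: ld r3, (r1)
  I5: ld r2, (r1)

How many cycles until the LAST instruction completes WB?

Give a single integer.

Answer: 12

Derivation:
I0 ld r5 <- r3: IF@1 ID@2 stall=0 (-) EX@3 MEM@4 WB@5
I1 add r4 <- r2,r5: IF@2 ID@3 stall=2 (RAW on I0.r5 (WB@5)) EX@6 MEM@7 WB@8
I2 ld r4 <- r2: IF@3 ID@6 stall=0 (-) EX@7 MEM@8 WB@9
I3 ld r2 <- r5: IF@6 ID@7 stall=0 (-) EX@8 MEM@9 WB@10
I4 ld r3 <- r1: IF@7 ID@8 stall=0 (-) EX@9 MEM@10 WB@11
I5 ld r2 <- r1: IF@8 ID@9 stall=0 (-) EX@10 MEM@11 WB@12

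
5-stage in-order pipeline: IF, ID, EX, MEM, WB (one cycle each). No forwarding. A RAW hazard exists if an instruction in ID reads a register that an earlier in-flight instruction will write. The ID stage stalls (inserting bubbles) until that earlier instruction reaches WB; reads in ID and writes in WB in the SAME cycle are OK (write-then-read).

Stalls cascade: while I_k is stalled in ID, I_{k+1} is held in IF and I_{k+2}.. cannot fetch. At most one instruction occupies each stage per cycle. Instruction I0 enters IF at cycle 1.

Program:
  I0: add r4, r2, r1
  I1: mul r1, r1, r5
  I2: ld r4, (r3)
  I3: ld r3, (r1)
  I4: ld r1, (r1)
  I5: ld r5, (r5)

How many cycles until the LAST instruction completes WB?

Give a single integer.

I0 add r4 <- r2,r1: IF@1 ID@2 stall=0 (-) EX@3 MEM@4 WB@5
I1 mul r1 <- r1,r5: IF@2 ID@3 stall=0 (-) EX@4 MEM@5 WB@6
I2 ld r4 <- r3: IF@3 ID@4 stall=0 (-) EX@5 MEM@6 WB@7
I3 ld r3 <- r1: IF@4 ID@5 stall=1 (RAW on I1.r1 (WB@6)) EX@7 MEM@8 WB@9
I4 ld r1 <- r1: IF@5 ID@7 stall=0 (-) EX@8 MEM@9 WB@10
I5 ld r5 <- r5: IF@7 ID@8 stall=0 (-) EX@9 MEM@10 WB@11

Answer: 11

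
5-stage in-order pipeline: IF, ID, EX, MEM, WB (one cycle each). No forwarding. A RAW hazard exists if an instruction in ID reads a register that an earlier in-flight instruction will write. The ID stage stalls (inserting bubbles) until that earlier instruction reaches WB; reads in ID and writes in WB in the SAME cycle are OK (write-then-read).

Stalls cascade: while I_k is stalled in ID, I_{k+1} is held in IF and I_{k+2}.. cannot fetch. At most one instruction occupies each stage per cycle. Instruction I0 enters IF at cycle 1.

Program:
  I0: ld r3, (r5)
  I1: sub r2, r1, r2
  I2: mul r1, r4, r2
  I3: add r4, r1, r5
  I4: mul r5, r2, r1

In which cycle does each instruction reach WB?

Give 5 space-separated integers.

Answer: 5 6 9 12 13

Derivation:
I0 ld r3 <- r5: IF@1 ID@2 stall=0 (-) EX@3 MEM@4 WB@5
I1 sub r2 <- r1,r2: IF@2 ID@3 stall=0 (-) EX@4 MEM@5 WB@6
I2 mul r1 <- r4,r2: IF@3 ID@4 stall=2 (RAW on I1.r2 (WB@6)) EX@7 MEM@8 WB@9
I3 add r4 <- r1,r5: IF@4 ID@7 stall=2 (RAW on I2.r1 (WB@9)) EX@10 MEM@11 WB@12
I4 mul r5 <- r2,r1: IF@7 ID@10 stall=0 (-) EX@11 MEM@12 WB@13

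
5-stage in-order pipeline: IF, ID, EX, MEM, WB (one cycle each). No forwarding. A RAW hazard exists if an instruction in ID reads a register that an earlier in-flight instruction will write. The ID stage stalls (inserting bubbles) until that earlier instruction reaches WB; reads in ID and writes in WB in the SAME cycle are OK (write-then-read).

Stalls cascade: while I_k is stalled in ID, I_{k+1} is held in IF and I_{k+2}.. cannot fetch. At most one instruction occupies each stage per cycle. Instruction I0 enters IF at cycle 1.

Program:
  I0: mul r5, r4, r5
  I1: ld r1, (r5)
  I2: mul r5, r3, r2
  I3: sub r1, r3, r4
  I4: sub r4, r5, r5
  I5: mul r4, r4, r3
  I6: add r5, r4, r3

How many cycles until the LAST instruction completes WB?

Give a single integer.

Answer: 18

Derivation:
I0 mul r5 <- r4,r5: IF@1 ID@2 stall=0 (-) EX@3 MEM@4 WB@5
I1 ld r1 <- r5: IF@2 ID@3 stall=2 (RAW on I0.r5 (WB@5)) EX@6 MEM@7 WB@8
I2 mul r5 <- r3,r2: IF@3 ID@6 stall=0 (-) EX@7 MEM@8 WB@9
I3 sub r1 <- r3,r4: IF@6 ID@7 stall=0 (-) EX@8 MEM@9 WB@10
I4 sub r4 <- r5,r5: IF@7 ID@8 stall=1 (RAW on I2.r5 (WB@9)) EX@10 MEM@11 WB@12
I5 mul r4 <- r4,r3: IF@8 ID@10 stall=2 (RAW on I4.r4 (WB@12)) EX@13 MEM@14 WB@15
I6 add r5 <- r4,r3: IF@10 ID@13 stall=2 (RAW on I5.r4 (WB@15)) EX@16 MEM@17 WB@18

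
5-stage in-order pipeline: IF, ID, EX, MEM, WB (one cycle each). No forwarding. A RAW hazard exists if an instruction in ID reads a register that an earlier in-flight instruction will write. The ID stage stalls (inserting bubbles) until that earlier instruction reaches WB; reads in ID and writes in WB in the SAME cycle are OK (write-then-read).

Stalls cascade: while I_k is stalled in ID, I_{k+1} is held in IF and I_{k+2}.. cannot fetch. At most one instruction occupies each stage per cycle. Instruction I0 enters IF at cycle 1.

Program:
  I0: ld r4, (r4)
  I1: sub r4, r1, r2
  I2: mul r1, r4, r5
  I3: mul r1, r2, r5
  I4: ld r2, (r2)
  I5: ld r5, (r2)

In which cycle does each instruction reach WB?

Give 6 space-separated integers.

Answer: 5 6 9 10 11 14

Derivation:
I0 ld r4 <- r4: IF@1 ID@2 stall=0 (-) EX@3 MEM@4 WB@5
I1 sub r4 <- r1,r2: IF@2 ID@3 stall=0 (-) EX@4 MEM@5 WB@6
I2 mul r1 <- r4,r5: IF@3 ID@4 stall=2 (RAW on I1.r4 (WB@6)) EX@7 MEM@8 WB@9
I3 mul r1 <- r2,r5: IF@4 ID@7 stall=0 (-) EX@8 MEM@9 WB@10
I4 ld r2 <- r2: IF@7 ID@8 stall=0 (-) EX@9 MEM@10 WB@11
I5 ld r5 <- r2: IF@8 ID@9 stall=2 (RAW on I4.r2 (WB@11)) EX@12 MEM@13 WB@14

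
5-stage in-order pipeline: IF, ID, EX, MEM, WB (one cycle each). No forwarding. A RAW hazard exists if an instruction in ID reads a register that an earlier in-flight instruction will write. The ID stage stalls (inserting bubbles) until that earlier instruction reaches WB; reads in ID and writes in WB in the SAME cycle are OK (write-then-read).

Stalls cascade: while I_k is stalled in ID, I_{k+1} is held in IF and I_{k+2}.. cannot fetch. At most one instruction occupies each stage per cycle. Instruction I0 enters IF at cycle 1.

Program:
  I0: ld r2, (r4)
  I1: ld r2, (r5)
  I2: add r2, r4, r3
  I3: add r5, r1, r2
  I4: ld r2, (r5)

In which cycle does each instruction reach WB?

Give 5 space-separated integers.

I0 ld r2 <- r4: IF@1 ID@2 stall=0 (-) EX@3 MEM@4 WB@5
I1 ld r2 <- r5: IF@2 ID@3 stall=0 (-) EX@4 MEM@5 WB@6
I2 add r2 <- r4,r3: IF@3 ID@4 stall=0 (-) EX@5 MEM@6 WB@7
I3 add r5 <- r1,r2: IF@4 ID@5 stall=2 (RAW on I2.r2 (WB@7)) EX@8 MEM@9 WB@10
I4 ld r2 <- r5: IF@5 ID@8 stall=2 (RAW on I3.r5 (WB@10)) EX@11 MEM@12 WB@13

Answer: 5 6 7 10 13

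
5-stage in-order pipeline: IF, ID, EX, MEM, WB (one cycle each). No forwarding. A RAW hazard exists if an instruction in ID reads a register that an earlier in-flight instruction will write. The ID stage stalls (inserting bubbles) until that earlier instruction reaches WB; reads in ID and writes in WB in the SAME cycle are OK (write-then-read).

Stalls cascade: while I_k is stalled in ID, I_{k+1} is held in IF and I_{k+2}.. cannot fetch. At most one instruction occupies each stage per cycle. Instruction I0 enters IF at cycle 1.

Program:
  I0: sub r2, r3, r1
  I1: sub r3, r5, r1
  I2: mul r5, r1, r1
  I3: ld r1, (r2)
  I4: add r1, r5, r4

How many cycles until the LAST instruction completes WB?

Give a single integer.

I0 sub r2 <- r3,r1: IF@1 ID@2 stall=0 (-) EX@3 MEM@4 WB@5
I1 sub r3 <- r5,r1: IF@2 ID@3 stall=0 (-) EX@4 MEM@5 WB@6
I2 mul r5 <- r1,r1: IF@3 ID@4 stall=0 (-) EX@5 MEM@6 WB@7
I3 ld r1 <- r2: IF@4 ID@5 stall=0 (-) EX@6 MEM@7 WB@8
I4 add r1 <- r5,r4: IF@5 ID@6 stall=1 (RAW on I2.r5 (WB@7)) EX@8 MEM@9 WB@10

Answer: 10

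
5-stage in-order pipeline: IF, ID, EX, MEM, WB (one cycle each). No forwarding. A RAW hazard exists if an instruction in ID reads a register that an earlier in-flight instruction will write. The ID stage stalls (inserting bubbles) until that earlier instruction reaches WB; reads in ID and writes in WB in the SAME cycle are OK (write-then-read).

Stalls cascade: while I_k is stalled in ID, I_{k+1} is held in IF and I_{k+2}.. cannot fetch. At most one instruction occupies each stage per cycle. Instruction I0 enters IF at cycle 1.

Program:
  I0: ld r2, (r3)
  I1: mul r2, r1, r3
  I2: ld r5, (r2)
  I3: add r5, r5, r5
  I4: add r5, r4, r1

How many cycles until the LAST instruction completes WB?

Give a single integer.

I0 ld r2 <- r3: IF@1 ID@2 stall=0 (-) EX@3 MEM@4 WB@5
I1 mul r2 <- r1,r3: IF@2 ID@3 stall=0 (-) EX@4 MEM@5 WB@6
I2 ld r5 <- r2: IF@3 ID@4 stall=2 (RAW on I1.r2 (WB@6)) EX@7 MEM@8 WB@9
I3 add r5 <- r5,r5: IF@4 ID@7 stall=2 (RAW on I2.r5 (WB@9)) EX@10 MEM@11 WB@12
I4 add r5 <- r4,r1: IF@7 ID@10 stall=0 (-) EX@11 MEM@12 WB@13

Answer: 13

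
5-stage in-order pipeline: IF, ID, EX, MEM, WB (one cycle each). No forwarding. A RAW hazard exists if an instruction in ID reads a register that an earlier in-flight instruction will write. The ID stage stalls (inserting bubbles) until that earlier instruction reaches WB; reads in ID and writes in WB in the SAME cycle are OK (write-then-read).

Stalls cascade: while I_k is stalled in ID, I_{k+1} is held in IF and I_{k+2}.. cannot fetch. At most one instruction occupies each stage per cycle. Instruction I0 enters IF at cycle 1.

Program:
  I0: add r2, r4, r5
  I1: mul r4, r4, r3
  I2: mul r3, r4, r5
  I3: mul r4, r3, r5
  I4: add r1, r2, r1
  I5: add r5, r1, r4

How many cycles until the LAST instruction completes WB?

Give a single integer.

Answer: 16

Derivation:
I0 add r2 <- r4,r5: IF@1 ID@2 stall=0 (-) EX@3 MEM@4 WB@5
I1 mul r4 <- r4,r3: IF@2 ID@3 stall=0 (-) EX@4 MEM@5 WB@6
I2 mul r3 <- r4,r5: IF@3 ID@4 stall=2 (RAW on I1.r4 (WB@6)) EX@7 MEM@8 WB@9
I3 mul r4 <- r3,r5: IF@4 ID@7 stall=2 (RAW on I2.r3 (WB@9)) EX@10 MEM@11 WB@12
I4 add r1 <- r2,r1: IF@7 ID@10 stall=0 (-) EX@11 MEM@12 WB@13
I5 add r5 <- r1,r4: IF@10 ID@11 stall=2 (RAW on I4.r1 (WB@13)) EX@14 MEM@15 WB@16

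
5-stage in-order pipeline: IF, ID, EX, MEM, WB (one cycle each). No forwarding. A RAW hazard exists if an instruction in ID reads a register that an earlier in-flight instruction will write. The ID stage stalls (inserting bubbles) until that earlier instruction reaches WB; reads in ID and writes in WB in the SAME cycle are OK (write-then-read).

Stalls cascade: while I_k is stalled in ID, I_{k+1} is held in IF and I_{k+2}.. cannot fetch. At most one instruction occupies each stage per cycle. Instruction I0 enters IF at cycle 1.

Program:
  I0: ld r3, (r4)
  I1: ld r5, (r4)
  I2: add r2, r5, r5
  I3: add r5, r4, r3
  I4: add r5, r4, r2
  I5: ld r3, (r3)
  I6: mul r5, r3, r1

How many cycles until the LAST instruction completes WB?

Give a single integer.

I0 ld r3 <- r4: IF@1 ID@2 stall=0 (-) EX@3 MEM@4 WB@5
I1 ld r5 <- r4: IF@2 ID@3 stall=0 (-) EX@4 MEM@5 WB@6
I2 add r2 <- r5,r5: IF@3 ID@4 stall=2 (RAW on I1.r5 (WB@6)) EX@7 MEM@8 WB@9
I3 add r5 <- r4,r3: IF@4 ID@7 stall=0 (-) EX@8 MEM@9 WB@10
I4 add r5 <- r4,r2: IF@7 ID@8 stall=1 (RAW on I2.r2 (WB@9)) EX@10 MEM@11 WB@12
I5 ld r3 <- r3: IF@8 ID@10 stall=0 (-) EX@11 MEM@12 WB@13
I6 mul r5 <- r3,r1: IF@10 ID@11 stall=2 (RAW on I5.r3 (WB@13)) EX@14 MEM@15 WB@16

Answer: 16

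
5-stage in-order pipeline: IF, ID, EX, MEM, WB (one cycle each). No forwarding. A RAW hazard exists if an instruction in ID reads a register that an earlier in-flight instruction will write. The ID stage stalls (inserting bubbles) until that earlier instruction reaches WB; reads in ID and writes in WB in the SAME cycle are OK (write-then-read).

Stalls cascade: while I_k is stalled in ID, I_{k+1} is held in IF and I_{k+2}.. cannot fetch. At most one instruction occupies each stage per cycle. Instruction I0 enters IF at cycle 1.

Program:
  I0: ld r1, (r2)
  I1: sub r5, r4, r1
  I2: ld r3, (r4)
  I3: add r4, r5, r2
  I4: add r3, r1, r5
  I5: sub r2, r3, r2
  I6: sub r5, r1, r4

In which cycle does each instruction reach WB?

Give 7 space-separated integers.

Answer: 5 8 9 11 12 15 16

Derivation:
I0 ld r1 <- r2: IF@1 ID@2 stall=0 (-) EX@3 MEM@4 WB@5
I1 sub r5 <- r4,r1: IF@2 ID@3 stall=2 (RAW on I0.r1 (WB@5)) EX@6 MEM@7 WB@8
I2 ld r3 <- r4: IF@3 ID@6 stall=0 (-) EX@7 MEM@8 WB@9
I3 add r4 <- r5,r2: IF@6 ID@7 stall=1 (RAW on I1.r5 (WB@8)) EX@9 MEM@10 WB@11
I4 add r3 <- r1,r5: IF@7 ID@9 stall=0 (-) EX@10 MEM@11 WB@12
I5 sub r2 <- r3,r2: IF@9 ID@10 stall=2 (RAW on I4.r3 (WB@12)) EX@13 MEM@14 WB@15
I6 sub r5 <- r1,r4: IF@10 ID@13 stall=0 (-) EX@14 MEM@15 WB@16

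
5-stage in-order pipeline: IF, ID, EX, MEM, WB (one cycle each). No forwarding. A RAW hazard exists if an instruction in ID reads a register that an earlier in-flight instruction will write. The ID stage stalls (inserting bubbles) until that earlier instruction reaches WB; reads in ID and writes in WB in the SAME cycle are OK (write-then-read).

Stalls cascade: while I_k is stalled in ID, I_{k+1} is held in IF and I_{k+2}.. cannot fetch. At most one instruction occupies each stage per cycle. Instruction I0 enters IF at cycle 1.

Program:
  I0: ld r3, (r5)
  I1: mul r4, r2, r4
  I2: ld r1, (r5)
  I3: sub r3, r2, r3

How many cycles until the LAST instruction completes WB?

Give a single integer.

Answer: 8

Derivation:
I0 ld r3 <- r5: IF@1 ID@2 stall=0 (-) EX@3 MEM@4 WB@5
I1 mul r4 <- r2,r4: IF@2 ID@3 stall=0 (-) EX@4 MEM@5 WB@6
I2 ld r1 <- r5: IF@3 ID@4 stall=0 (-) EX@5 MEM@6 WB@7
I3 sub r3 <- r2,r3: IF@4 ID@5 stall=0 (-) EX@6 MEM@7 WB@8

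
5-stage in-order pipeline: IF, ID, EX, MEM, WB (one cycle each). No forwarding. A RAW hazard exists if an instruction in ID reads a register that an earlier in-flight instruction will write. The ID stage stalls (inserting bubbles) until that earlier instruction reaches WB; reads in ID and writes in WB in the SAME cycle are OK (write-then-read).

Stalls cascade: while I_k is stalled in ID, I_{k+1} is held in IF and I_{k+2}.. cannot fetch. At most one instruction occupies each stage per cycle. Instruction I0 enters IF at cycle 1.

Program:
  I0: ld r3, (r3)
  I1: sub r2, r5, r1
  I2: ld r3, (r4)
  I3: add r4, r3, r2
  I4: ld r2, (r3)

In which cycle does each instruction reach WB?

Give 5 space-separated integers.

Answer: 5 6 7 10 11

Derivation:
I0 ld r3 <- r3: IF@1 ID@2 stall=0 (-) EX@3 MEM@4 WB@5
I1 sub r2 <- r5,r1: IF@2 ID@3 stall=0 (-) EX@4 MEM@5 WB@6
I2 ld r3 <- r4: IF@3 ID@4 stall=0 (-) EX@5 MEM@6 WB@7
I3 add r4 <- r3,r2: IF@4 ID@5 stall=2 (RAW on I2.r3 (WB@7)) EX@8 MEM@9 WB@10
I4 ld r2 <- r3: IF@5 ID@8 stall=0 (-) EX@9 MEM@10 WB@11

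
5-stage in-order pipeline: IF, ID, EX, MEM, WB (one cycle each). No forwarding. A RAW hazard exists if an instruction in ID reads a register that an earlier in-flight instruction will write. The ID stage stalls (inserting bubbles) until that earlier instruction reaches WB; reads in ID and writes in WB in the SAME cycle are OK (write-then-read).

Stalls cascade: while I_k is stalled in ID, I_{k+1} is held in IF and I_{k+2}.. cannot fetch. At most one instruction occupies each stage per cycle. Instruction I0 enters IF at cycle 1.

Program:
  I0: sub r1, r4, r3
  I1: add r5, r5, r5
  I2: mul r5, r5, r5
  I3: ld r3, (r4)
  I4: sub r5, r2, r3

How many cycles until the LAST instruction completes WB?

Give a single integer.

I0 sub r1 <- r4,r3: IF@1 ID@2 stall=0 (-) EX@3 MEM@4 WB@5
I1 add r5 <- r5,r5: IF@2 ID@3 stall=0 (-) EX@4 MEM@5 WB@6
I2 mul r5 <- r5,r5: IF@3 ID@4 stall=2 (RAW on I1.r5 (WB@6)) EX@7 MEM@8 WB@9
I3 ld r3 <- r4: IF@4 ID@7 stall=0 (-) EX@8 MEM@9 WB@10
I4 sub r5 <- r2,r3: IF@7 ID@8 stall=2 (RAW on I3.r3 (WB@10)) EX@11 MEM@12 WB@13

Answer: 13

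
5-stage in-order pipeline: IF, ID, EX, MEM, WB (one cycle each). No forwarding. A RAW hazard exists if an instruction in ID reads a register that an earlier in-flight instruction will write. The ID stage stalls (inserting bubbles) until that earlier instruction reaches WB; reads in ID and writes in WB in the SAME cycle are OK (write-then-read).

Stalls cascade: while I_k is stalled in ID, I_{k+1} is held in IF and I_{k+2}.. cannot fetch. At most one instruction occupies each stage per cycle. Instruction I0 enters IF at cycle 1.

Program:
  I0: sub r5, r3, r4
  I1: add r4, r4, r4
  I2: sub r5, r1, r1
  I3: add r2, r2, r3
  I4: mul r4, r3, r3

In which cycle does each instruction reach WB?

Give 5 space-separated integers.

Answer: 5 6 7 8 9

Derivation:
I0 sub r5 <- r3,r4: IF@1 ID@2 stall=0 (-) EX@3 MEM@4 WB@5
I1 add r4 <- r4,r4: IF@2 ID@3 stall=0 (-) EX@4 MEM@5 WB@6
I2 sub r5 <- r1,r1: IF@3 ID@4 stall=0 (-) EX@5 MEM@6 WB@7
I3 add r2 <- r2,r3: IF@4 ID@5 stall=0 (-) EX@6 MEM@7 WB@8
I4 mul r4 <- r3,r3: IF@5 ID@6 stall=0 (-) EX@7 MEM@8 WB@9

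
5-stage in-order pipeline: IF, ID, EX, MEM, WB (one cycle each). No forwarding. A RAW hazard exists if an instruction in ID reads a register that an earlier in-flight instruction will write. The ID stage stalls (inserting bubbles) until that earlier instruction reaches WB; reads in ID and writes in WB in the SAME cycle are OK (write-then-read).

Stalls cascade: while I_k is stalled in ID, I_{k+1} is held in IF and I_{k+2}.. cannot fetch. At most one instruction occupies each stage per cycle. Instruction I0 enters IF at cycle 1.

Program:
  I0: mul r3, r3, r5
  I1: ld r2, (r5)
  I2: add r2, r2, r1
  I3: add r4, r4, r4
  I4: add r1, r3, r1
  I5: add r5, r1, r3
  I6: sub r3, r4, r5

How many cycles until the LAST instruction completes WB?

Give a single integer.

Answer: 17

Derivation:
I0 mul r3 <- r3,r5: IF@1 ID@2 stall=0 (-) EX@3 MEM@4 WB@5
I1 ld r2 <- r5: IF@2 ID@3 stall=0 (-) EX@4 MEM@5 WB@6
I2 add r2 <- r2,r1: IF@3 ID@4 stall=2 (RAW on I1.r2 (WB@6)) EX@7 MEM@8 WB@9
I3 add r4 <- r4,r4: IF@4 ID@7 stall=0 (-) EX@8 MEM@9 WB@10
I4 add r1 <- r3,r1: IF@7 ID@8 stall=0 (-) EX@9 MEM@10 WB@11
I5 add r5 <- r1,r3: IF@8 ID@9 stall=2 (RAW on I4.r1 (WB@11)) EX@12 MEM@13 WB@14
I6 sub r3 <- r4,r5: IF@9 ID@12 stall=2 (RAW on I5.r5 (WB@14)) EX@15 MEM@16 WB@17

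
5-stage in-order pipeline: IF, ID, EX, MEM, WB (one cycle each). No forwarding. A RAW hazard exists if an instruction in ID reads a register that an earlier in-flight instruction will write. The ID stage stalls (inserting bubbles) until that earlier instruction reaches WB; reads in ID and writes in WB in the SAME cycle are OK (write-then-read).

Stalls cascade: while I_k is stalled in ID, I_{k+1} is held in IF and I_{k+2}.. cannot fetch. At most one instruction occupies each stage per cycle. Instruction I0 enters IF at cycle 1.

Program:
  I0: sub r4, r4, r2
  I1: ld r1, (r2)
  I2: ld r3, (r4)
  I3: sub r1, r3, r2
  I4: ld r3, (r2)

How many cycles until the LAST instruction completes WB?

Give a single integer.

I0 sub r4 <- r4,r2: IF@1 ID@2 stall=0 (-) EX@3 MEM@4 WB@5
I1 ld r1 <- r2: IF@2 ID@3 stall=0 (-) EX@4 MEM@5 WB@6
I2 ld r3 <- r4: IF@3 ID@4 stall=1 (RAW on I0.r4 (WB@5)) EX@6 MEM@7 WB@8
I3 sub r1 <- r3,r2: IF@4 ID@6 stall=2 (RAW on I2.r3 (WB@8)) EX@9 MEM@10 WB@11
I4 ld r3 <- r2: IF@6 ID@9 stall=0 (-) EX@10 MEM@11 WB@12

Answer: 12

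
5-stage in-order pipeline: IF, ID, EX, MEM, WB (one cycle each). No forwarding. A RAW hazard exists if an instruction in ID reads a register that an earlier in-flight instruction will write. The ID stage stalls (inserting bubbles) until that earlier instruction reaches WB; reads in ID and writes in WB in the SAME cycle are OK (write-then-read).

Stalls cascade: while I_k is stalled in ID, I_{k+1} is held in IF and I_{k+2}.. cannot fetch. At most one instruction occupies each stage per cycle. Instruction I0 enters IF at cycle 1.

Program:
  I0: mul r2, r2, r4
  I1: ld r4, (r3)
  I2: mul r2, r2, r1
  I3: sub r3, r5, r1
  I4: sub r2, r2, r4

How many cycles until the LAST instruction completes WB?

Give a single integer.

Answer: 11

Derivation:
I0 mul r2 <- r2,r4: IF@1 ID@2 stall=0 (-) EX@3 MEM@4 WB@5
I1 ld r4 <- r3: IF@2 ID@3 stall=0 (-) EX@4 MEM@5 WB@6
I2 mul r2 <- r2,r1: IF@3 ID@4 stall=1 (RAW on I0.r2 (WB@5)) EX@6 MEM@7 WB@8
I3 sub r3 <- r5,r1: IF@4 ID@6 stall=0 (-) EX@7 MEM@8 WB@9
I4 sub r2 <- r2,r4: IF@6 ID@7 stall=1 (RAW on I2.r2 (WB@8)) EX@9 MEM@10 WB@11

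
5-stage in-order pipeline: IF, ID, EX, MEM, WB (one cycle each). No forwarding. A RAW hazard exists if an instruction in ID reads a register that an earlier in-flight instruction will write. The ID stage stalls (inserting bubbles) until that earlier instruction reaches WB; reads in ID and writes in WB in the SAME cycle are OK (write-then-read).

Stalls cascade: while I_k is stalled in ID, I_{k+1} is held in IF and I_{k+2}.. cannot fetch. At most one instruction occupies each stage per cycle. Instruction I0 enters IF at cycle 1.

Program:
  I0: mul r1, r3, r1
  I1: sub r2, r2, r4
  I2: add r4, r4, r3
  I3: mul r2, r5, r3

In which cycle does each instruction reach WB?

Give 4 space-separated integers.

I0 mul r1 <- r3,r1: IF@1 ID@2 stall=0 (-) EX@3 MEM@4 WB@5
I1 sub r2 <- r2,r4: IF@2 ID@3 stall=0 (-) EX@4 MEM@5 WB@6
I2 add r4 <- r4,r3: IF@3 ID@4 stall=0 (-) EX@5 MEM@6 WB@7
I3 mul r2 <- r5,r3: IF@4 ID@5 stall=0 (-) EX@6 MEM@7 WB@8

Answer: 5 6 7 8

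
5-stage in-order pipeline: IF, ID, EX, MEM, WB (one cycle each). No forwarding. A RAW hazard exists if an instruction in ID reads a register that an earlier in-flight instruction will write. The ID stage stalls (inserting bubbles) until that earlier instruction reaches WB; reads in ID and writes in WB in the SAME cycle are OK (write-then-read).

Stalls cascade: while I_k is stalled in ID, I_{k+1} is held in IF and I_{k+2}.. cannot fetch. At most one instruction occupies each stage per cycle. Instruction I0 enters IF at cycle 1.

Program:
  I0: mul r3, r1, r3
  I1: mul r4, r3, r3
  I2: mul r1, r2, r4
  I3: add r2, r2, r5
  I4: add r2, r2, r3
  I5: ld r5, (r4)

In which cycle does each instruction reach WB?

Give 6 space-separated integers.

Answer: 5 8 11 12 15 16

Derivation:
I0 mul r3 <- r1,r3: IF@1 ID@2 stall=0 (-) EX@3 MEM@4 WB@5
I1 mul r4 <- r3,r3: IF@2 ID@3 stall=2 (RAW on I0.r3 (WB@5)) EX@6 MEM@7 WB@8
I2 mul r1 <- r2,r4: IF@3 ID@6 stall=2 (RAW on I1.r4 (WB@8)) EX@9 MEM@10 WB@11
I3 add r2 <- r2,r5: IF@6 ID@9 stall=0 (-) EX@10 MEM@11 WB@12
I4 add r2 <- r2,r3: IF@9 ID@10 stall=2 (RAW on I3.r2 (WB@12)) EX@13 MEM@14 WB@15
I5 ld r5 <- r4: IF@10 ID@13 stall=0 (-) EX@14 MEM@15 WB@16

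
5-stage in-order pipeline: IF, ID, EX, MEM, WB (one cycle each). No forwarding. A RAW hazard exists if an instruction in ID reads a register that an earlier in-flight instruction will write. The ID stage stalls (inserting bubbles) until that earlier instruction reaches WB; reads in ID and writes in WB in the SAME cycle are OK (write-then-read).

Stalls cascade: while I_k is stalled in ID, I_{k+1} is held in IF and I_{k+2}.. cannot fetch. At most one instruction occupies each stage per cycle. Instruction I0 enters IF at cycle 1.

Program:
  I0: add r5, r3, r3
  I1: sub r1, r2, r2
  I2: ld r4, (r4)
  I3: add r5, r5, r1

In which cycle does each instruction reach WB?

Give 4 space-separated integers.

I0 add r5 <- r3,r3: IF@1 ID@2 stall=0 (-) EX@3 MEM@4 WB@5
I1 sub r1 <- r2,r2: IF@2 ID@3 stall=0 (-) EX@4 MEM@5 WB@6
I2 ld r4 <- r4: IF@3 ID@4 stall=0 (-) EX@5 MEM@6 WB@7
I3 add r5 <- r5,r1: IF@4 ID@5 stall=1 (RAW on I1.r1 (WB@6)) EX@7 MEM@8 WB@9

Answer: 5 6 7 9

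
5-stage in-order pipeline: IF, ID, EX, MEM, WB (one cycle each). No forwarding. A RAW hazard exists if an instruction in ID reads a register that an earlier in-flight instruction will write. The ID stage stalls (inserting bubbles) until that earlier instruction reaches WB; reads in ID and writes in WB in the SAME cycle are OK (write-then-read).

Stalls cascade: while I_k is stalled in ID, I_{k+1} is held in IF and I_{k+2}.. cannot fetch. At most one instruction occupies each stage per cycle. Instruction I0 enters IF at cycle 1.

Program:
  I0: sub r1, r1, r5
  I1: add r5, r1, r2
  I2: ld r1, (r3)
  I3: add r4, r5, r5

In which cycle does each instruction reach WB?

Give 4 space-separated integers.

Answer: 5 8 9 11

Derivation:
I0 sub r1 <- r1,r5: IF@1 ID@2 stall=0 (-) EX@3 MEM@4 WB@5
I1 add r5 <- r1,r2: IF@2 ID@3 stall=2 (RAW on I0.r1 (WB@5)) EX@6 MEM@7 WB@8
I2 ld r1 <- r3: IF@3 ID@6 stall=0 (-) EX@7 MEM@8 WB@9
I3 add r4 <- r5,r5: IF@6 ID@7 stall=1 (RAW on I1.r5 (WB@8)) EX@9 MEM@10 WB@11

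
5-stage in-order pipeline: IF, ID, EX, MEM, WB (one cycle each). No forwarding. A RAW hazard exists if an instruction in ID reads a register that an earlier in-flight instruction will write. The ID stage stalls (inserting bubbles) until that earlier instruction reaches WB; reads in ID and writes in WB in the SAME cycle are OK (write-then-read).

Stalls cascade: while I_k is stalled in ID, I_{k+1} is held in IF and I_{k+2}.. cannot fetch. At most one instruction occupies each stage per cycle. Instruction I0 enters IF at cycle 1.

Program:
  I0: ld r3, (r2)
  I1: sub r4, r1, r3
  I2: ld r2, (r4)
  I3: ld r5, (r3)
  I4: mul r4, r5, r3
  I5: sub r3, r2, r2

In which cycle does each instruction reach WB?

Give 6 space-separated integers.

I0 ld r3 <- r2: IF@1 ID@2 stall=0 (-) EX@3 MEM@4 WB@5
I1 sub r4 <- r1,r3: IF@2 ID@3 stall=2 (RAW on I0.r3 (WB@5)) EX@6 MEM@7 WB@8
I2 ld r2 <- r4: IF@3 ID@6 stall=2 (RAW on I1.r4 (WB@8)) EX@9 MEM@10 WB@11
I3 ld r5 <- r3: IF@6 ID@9 stall=0 (-) EX@10 MEM@11 WB@12
I4 mul r4 <- r5,r3: IF@9 ID@10 stall=2 (RAW on I3.r5 (WB@12)) EX@13 MEM@14 WB@15
I5 sub r3 <- r2,r2: IF@10 ID@13 stall=0 (-) EX@14 MEM@15 WB@16

Answer: 5 8 11 12 15 16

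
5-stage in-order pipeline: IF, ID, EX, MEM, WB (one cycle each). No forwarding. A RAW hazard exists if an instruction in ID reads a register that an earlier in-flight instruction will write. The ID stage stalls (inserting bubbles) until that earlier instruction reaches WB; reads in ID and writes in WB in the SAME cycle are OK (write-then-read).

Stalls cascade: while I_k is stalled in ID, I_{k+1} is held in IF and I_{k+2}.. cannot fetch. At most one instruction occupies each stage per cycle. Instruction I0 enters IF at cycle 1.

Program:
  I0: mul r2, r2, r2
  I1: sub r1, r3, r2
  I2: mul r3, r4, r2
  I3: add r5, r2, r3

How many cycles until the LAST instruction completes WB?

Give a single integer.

Answer: 12

Derivation:
I0 mul r2 <- r2,r2: IF@1 ID@2 stall=0 (-) EX@3 MEM@4 WB@5
I1 sub r1 <- r3,r2: IF@2 ID@3 stall=2 (RAW on I0.r2 (WB@5)) EX@6 MEM@7 WB@8
I2 mul r3 <- r4,r2: IF@3 ID@6 stall=0 (-) EX@7 MEM@8 WB@9
I3 add r5 <- r2,r3: IF@6 ID@7 stall=2 (RAW on I2.r3 (WB@9)) EX@10 MEM@11 WB@12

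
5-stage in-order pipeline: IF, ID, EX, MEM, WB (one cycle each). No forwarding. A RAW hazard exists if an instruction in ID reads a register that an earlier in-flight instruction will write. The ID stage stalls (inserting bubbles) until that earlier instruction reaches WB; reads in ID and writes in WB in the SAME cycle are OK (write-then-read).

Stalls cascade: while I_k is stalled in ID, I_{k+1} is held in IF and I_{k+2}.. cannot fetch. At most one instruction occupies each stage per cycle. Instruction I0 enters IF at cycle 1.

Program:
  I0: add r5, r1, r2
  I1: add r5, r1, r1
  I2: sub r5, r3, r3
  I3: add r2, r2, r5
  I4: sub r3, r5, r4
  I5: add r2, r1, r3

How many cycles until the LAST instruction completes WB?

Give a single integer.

Answer: 14

Derivation:
I0 add r5 <- r1,r2: IF@1 ID@2 stall=0 (-) EX@3 MEM@4 WB@5
I1 add r5 <- r1,r1: IF@2 ID@3 stall=0 (-) EX@4 MEM@5 WB@6
I2 sub r5 <- r3,r3: IF@3 ID@4 stall=0 (-) EX@5 MEM@6 WB@7
I3 add r2 <- r2,r5: IF@4 ID@5 stall=2 (RAW on I2.r5 (WB@7)) EX@8 MEM@9 WB@10
I4 sub r3 <- r5,r4: IF@5 ID@8 stall=0 (-) EX@9 MEM@10 WB@11
I5 add r2 <- r1,r3: IF@8 ID@9 stall=2 (RAW on I4.r3 (WB@11)) EX@12 MEM@13 WB@14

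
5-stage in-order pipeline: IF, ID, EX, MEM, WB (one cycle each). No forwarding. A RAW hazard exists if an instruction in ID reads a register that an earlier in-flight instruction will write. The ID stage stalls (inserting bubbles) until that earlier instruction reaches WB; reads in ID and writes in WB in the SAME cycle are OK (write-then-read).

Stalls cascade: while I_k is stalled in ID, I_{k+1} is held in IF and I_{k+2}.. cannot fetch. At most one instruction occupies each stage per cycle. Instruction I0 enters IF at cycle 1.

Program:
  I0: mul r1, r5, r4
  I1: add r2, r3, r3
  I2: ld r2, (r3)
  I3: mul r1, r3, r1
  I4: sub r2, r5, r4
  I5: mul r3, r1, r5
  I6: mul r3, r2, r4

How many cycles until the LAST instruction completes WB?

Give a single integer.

I0 mul r1 <- r5,r4: IF@1 ID@2 stall=0 (-) EX@3 MEM@4 WB@5
I1 add r2 <- r3,r3: IF@2 ID@3 stall=0 (-) EX@4 MEM@5 WB@6
I2 ld r2 <- r3: IF@3 ID@4 stall=0 (-) EX@5 MEM@6 WB@7
I3 mul r1 <- r3,r1: IF@4 ID@5 stall=0 (-) EX@6 MEM@7 WB@8
I4 sub r2 <- r5,r4: IF@5 ID@6 stall=0 (-) EX@7 MEM@8 WB@9
I5 mul r3 <- r1,r5: IF@6 ID@7 stall=1 (RAW on I3.r1 (WB@8)) EX@9 MEM@10 WB@11
I6 mul r3 <- r2,r4: IF@7 ID@9 stall=0 (-) EX@10 MEM@11 WB@12

Answer: 12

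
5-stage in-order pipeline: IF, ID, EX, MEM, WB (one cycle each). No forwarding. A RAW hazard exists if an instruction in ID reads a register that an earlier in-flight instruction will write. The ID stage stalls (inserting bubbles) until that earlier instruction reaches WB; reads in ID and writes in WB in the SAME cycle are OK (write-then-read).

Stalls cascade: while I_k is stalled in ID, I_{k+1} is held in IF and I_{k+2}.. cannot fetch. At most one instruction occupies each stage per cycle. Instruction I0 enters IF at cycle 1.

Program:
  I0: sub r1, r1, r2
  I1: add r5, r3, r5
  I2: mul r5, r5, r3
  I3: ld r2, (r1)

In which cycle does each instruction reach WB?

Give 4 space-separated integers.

I0 sub r1 <- r1,r2: IF@1 ID@2 stall=0 (-) EX@3 MEM@4 WB@5
I1 add r5 <- r3,r5: IF@2 ID@3 stall=0 (-) EX@4 MEM@5 WB@6
I2 mul r5 <- r5,r3: IF@3 ID@4 stall=2 (RAW on I1.r5 (WB@6)) EX@7 MEM@8 WB@9
I3 ld r2 <- r1: IF@4 ID@7 stall=0 (-) EX@8 MEM@9 WB@10

Answer: 5 6 9 10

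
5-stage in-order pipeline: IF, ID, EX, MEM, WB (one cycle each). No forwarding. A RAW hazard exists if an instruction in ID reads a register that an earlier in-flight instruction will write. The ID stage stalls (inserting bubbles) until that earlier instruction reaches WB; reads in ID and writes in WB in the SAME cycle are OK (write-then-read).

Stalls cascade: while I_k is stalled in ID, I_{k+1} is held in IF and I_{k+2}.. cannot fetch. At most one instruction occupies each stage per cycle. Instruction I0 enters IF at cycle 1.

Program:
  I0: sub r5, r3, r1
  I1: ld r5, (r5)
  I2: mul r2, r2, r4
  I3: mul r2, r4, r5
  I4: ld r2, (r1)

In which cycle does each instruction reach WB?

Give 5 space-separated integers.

I0 sub r5 <- r3,r1: IF@1 ID@2 stall=0 (-) EX@3 MEM@4 WB@5
I1 ld r5 <- r5: IF@2 ID@3 stall=2 (RAW on I0.r5 (WB@5)) EX@6 MEM@7 WB@8
I2 mul r2 <- r2,r4: IF@3 ID@6 stall=0 (-) EX@7 MEM@8 WB@9
I3 mul r2 <- r4,r5: IF@6 ID@7 stall=1 (RAW on I1.r5 (WB@8)) EX@9 MEM@10 WB@11
I4 ld r2 <- r1: IF@7 ID@9 stall=0 (-) EX@10 MEM@11 WB@12

Answer: 5 8 9 11 12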